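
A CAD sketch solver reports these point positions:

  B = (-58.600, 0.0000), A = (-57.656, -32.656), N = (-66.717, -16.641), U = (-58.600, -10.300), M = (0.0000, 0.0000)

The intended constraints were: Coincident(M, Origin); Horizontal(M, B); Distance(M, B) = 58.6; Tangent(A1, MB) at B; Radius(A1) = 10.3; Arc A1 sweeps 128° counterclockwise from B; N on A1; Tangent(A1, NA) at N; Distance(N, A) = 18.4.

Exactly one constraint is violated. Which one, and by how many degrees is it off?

Tangent(A1, NA) at N — off by 8.50°.

M = (0.00, 0.00) ✓; M.y = 0.00, B.y = 0.00 ✓; |MB| = 58.60 ✓; ∠(UB, BM) = 90.00° ✓; |UB| = 10.30 ✓; bearing(U→N) − bearing(U→B) = 128.0° ✓; |UN| = 10.30 ✓; ∠(UN, NA) = 98.50° ✗; |NA| = 18.40 ✓.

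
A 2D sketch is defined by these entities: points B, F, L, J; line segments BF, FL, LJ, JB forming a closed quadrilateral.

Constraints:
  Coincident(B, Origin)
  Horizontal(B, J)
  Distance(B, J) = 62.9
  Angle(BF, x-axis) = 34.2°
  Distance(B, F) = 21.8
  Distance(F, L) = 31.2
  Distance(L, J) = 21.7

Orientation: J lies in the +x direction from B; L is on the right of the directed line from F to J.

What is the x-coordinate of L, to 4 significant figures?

42.43

Checks: |FL| = 31.20 ✓; |LJ| = 21.70 ✓.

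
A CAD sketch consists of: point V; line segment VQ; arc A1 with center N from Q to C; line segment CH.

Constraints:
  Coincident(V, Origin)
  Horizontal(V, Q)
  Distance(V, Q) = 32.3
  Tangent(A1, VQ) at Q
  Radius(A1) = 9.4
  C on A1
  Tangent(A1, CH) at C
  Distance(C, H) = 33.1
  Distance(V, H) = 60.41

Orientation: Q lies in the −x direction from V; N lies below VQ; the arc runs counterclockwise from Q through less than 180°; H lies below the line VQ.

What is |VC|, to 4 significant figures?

42.62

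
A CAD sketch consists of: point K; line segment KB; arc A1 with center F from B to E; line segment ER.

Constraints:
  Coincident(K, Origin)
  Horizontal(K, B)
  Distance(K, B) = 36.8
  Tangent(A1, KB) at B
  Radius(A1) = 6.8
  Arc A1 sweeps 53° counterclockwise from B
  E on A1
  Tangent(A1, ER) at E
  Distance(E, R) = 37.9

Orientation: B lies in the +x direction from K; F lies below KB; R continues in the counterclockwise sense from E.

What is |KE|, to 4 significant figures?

31.49

K is at the origin; K and B share the same y with |KB| = 36.8 and B on the +x side, so B = (36.80, 0.000). The tangent condition forces FB to be normal to KB, so F = B + (0, -6.8) = (36.80, -6.800). On A1, B sits at bearing 90° from F; a 53° counterclockwise sweep puts E at bearing 143°, so E = F + 6.8·(cos 143°, sin 143°) = (31.37, -2.708). Then |KE| = |E − K| = 31.49.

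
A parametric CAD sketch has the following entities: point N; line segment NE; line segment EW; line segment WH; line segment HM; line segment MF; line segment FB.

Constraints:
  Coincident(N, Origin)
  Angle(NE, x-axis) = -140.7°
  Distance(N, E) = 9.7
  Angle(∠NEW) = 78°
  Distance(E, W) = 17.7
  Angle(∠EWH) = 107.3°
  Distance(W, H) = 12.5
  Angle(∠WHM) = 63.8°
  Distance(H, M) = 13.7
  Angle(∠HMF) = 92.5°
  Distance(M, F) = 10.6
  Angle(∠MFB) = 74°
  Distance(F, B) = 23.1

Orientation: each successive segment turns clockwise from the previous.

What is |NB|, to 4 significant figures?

28.44

∠HMF = 92.5° gives MF at -159.1° from the x-axis; with |MF| = 10.6, F = (-12.30, 1.581). ∠MFB = 74.0° gives FB at 94.90° from the x-axis; with |FB| = 23.1, B = (-14.28, 24.60). Then |NB| = |B − N| = 28.44.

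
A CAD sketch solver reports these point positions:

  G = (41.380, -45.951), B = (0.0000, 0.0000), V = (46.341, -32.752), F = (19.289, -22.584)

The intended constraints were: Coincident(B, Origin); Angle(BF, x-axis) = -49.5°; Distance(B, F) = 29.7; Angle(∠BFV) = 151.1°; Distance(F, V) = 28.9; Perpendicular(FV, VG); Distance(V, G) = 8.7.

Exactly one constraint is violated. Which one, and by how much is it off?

Distance(V, G) = 8.7 — off by 5.40.

B = (0.00, 0.00) ✓; BF at -49.50° ✓; |BF| = 29.70 ✓; ∠BFV = 151.1° ✓; |FV| = 28.90 ✓; ∠(FV, VG) = 90.00° ✓; |VG| = 14.10 ✗.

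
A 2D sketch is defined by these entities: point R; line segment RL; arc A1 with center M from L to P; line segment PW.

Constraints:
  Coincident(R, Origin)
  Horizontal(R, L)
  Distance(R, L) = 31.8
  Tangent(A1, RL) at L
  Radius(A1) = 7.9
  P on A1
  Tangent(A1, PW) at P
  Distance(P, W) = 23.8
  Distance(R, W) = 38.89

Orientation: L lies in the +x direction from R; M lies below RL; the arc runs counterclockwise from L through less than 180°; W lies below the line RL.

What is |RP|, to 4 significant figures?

25.08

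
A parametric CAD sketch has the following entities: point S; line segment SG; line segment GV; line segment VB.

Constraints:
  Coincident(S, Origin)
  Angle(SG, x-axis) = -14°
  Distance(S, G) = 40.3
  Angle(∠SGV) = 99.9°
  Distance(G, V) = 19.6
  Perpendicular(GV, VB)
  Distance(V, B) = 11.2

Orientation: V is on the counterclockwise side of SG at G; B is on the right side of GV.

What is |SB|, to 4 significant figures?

57.40

S is at the origin; SG runs at -14.0° with length 40.3, so G = 40.3·(cos -14.0°, sin -14.0°) = (39.10, -9.749). ∠SGV = 99.9°, so GV runs at -14.0° + (180° − 99.9°) = 66.10° from the x-axis; with |GV| = 19.6, V = G + 19.6·(cos 66.10°, sin 66.10°) = (47.04, 8.170). GV ⟂ VB; with |VB| = 11.2 on the right of GV, B = V + 11.2·(0.9143, -0.4051) = (57.28, 3.632). Then |SB| = |B − S| = 57.40.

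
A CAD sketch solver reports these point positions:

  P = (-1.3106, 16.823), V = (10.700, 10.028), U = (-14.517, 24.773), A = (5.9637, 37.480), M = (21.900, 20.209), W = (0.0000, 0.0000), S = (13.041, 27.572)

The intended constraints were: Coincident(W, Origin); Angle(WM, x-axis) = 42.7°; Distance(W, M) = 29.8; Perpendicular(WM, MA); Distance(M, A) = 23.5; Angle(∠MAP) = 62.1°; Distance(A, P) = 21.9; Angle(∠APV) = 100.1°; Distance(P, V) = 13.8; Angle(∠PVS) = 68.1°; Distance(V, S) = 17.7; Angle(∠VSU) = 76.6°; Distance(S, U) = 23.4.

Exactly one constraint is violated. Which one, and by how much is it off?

Distance(S, U) = 23.4 — off by 4.30.

W = (0.00, 0.00) ✓; WM at 42.70° ✓; |WM| = 29.80 ✓; ∠(WM, MA) = 90.00° ✓; |MA| = 23.50 ✓; ∠MAP = 62.10° ✓; |AP| = 21.90 ✓; ∠APV = 100.1° ✓; |PV| = 13.80 ✓; ∠PVS = 68.10° ✓; |VS| = 17.70 ✓; ∠VSU = 76.60° ✓; |SU| = 27.70 ✗.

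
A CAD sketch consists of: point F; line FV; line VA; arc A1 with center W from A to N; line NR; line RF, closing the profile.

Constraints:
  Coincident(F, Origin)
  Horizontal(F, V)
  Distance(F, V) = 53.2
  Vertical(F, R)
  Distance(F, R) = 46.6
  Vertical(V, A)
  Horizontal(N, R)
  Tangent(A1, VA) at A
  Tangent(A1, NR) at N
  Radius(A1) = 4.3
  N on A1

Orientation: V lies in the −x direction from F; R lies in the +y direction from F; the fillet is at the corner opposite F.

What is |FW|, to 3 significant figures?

64.7

F is at the origin; F and V share the same y with |FV| = 53.2 and V on the −x side, so V = (-53.2, 0.00). F and R share the same x with |FR| = 46.6 and R on the +y side, so R = (0.00, 46.6). The virtual corner opposite F is at (-53.2, 46.6). The tangent condition forces WA to be normal to VA and since A1 is tangent to NR there, WN ⟂ NR, with radius 4.3, so the center W sits 4.3 in from both sides at W = (-48.9, 42.3). Then |FW| = |W − F| = 64.7.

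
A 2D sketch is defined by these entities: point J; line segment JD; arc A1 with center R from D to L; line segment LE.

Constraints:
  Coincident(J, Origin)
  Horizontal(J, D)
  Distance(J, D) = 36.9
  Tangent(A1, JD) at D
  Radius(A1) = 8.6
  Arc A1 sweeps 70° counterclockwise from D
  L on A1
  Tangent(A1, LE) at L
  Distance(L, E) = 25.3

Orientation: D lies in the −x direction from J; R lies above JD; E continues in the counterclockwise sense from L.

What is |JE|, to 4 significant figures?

35.68

J is at the origin; J and D share the same y with |JD| = 36.9 and D on the −x side, so D = (-36.90, 0.000). A1 meets JD tangentially, so RD is at right angles to JD, so R = D + (0, 8.6) = (-36.90, 8.600). On A1, D sits at bearing -90° from R; a 70° counterclockwise sweep puts L at bearing -20°, so L = R + 8.6·(cos -20°, sin -20°) = (-28.82, 5.659). A1 meets LE tangentially, so RL is at right angles to LE, so LE runs along (−sin -20°, cos -20°); with |LE| = 25.3, E = (-20.17, 29.43). Then |JE| = |E − J| = 35.68.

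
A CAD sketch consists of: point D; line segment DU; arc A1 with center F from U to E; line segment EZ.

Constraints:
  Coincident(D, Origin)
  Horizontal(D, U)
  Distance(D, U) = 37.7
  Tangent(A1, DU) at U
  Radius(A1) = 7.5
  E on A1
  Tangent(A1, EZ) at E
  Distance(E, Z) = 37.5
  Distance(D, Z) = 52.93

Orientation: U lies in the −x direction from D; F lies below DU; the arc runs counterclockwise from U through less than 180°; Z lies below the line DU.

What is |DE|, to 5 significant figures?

45.752

Checks: |FE| = 7.500 ✓; ∠(FE, EZ) = 90.00° ✓; |EZ| = 37.50 ✓; |DZ| = 52.93 ✓.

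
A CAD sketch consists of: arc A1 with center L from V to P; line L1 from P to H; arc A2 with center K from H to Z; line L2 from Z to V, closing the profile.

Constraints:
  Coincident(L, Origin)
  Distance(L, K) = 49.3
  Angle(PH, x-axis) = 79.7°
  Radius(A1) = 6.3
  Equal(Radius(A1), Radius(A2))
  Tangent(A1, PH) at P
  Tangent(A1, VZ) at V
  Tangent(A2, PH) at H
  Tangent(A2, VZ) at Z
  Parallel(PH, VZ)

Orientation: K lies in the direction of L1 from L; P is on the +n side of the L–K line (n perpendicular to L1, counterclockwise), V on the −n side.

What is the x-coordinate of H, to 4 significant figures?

2.616

The slot axis is L1's direction at 79.7°, so u = (cos 79.7°, sin 79.7°) = (0.1788, 0.9839) and n = (−sin 79.7°, cos 79.7°) = (-0.9839, 0.1788). L is at the origin and K lies 49.3 along u from L, so K = 49.3·u = (8.815, 48.51). Tangency of A1 to both parallel lines with radius 6.3 puts P and V at L ± 6.3·n: P = (-6.198, 1.126), V = (6.198, -1.126). Equal radii place H and Z the same way about K: H = K + 6.3·n = (2.616, 49.63), Z = K − 6.3·n = (15.01, 47.38). So H.x = 2.616.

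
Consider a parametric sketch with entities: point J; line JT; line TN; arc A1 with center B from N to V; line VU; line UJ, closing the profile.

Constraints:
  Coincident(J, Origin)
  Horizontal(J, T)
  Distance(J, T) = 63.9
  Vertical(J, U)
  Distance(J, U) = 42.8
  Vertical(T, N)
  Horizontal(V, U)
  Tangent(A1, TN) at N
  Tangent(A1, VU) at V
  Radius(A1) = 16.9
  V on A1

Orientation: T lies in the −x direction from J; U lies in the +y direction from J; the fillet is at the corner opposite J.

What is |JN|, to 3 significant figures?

68.9

J is at the origin; J and T share the same y with |JT| = 63.9 and T on the −x side, so T = (-63.9, 0.00). J and U share the same x with |JU| = 42.8 and U on the +y side, so U = (0.00, 42.8). The virtual corner opposite J is at (-63.9, 42.8). Tangency of A1 to TN means the radius BN is perpendicular to TN and since A1 is tangent to VU there, BV ⟂ VU, with radius 16.9, so the center B sits 16.9 in from both sides at B = (-47.0, 25.9). That places the tangent points at N = (-63.9, 25.9) on TN and V = (-47.0, 42.8) on VU. Then |JN| = |N − J| = 68.9.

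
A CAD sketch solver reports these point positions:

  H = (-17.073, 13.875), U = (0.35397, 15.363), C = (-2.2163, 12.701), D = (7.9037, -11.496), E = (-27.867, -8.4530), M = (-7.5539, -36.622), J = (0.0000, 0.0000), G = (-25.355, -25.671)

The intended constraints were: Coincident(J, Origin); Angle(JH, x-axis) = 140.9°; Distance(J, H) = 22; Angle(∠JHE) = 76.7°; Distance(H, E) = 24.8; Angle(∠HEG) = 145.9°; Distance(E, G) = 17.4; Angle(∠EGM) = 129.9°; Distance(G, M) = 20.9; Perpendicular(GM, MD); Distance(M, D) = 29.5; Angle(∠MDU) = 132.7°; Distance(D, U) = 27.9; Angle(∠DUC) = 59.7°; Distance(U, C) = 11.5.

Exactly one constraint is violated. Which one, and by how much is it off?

Distance(U, C) = 11.5 — off by 7.80.

J = (0.00, 0.00) ✓; JH at 140.9° ✓; |JH| = 22.00 ✓; ∠JHE = 76.70° ✓; |HE| = 24.80 ✓; ∠HEG = 145.9° ✓; |EG| = 17.40 ✓; ∠EGM = 129.9° ✓; |GM| = 20.90 ✓; ∠(GM, MD) = 90.00° ✓; |MD| = 29.50 ✓; ∠MDU = 132.7° ✓; |DU| = 27.90 ✓; ∠DUC = 59.70° ✓; |UC| = 3.700 ✗.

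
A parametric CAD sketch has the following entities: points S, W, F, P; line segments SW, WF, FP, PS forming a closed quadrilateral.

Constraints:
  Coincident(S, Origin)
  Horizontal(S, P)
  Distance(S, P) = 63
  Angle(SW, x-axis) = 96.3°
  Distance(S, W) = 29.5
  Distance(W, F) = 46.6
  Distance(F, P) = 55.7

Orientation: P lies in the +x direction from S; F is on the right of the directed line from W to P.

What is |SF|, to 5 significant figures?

18.183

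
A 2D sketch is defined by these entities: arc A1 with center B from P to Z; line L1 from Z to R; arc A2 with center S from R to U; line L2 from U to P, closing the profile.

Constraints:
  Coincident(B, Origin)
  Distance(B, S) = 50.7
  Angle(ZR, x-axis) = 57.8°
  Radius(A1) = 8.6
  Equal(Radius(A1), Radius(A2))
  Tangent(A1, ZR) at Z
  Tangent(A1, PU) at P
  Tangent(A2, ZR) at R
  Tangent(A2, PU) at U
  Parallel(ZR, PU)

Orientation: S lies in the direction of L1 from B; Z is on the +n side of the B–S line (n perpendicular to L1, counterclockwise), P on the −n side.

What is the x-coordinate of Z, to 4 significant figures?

-7.277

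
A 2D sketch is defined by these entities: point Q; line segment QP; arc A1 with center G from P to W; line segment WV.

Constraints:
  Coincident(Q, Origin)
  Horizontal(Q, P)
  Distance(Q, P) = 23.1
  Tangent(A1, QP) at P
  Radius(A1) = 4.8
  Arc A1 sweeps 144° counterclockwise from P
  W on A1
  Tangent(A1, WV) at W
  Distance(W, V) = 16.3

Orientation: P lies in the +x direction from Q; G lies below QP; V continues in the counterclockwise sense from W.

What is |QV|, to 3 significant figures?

38.1

Q is at the origin; Q and P share the same y with |QP| = 23.1 and P on the +x side, so P = (23.1, 0.00). A1 meets QP tangentially, so GP is at right angles to QP, so G = P + (0, -4.8) = (23.1, -4.80). On A1, P sits at bearing 90° from G; a 144° counterclockwise sweep puts W at bearing 234°, so W = G + 4.8·(cos 234°, sin 234°) = (20.3, -8.68). A1 meets WV tangentially, so GW is at right angles to WV, so WV runs along (−sin 234°, cos 234°); with |WV| = 16.3, V = (33.5, -18.3). Then |QV| = |V − Q| = 38.1.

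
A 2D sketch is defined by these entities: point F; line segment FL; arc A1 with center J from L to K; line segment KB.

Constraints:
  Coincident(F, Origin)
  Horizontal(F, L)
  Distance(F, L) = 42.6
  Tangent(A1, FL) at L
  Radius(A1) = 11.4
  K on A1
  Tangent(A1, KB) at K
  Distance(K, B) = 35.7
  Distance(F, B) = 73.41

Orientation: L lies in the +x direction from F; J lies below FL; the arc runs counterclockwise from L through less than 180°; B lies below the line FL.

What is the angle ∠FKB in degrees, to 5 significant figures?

159.86°

F is at the origin; F and L share the same y with |FL| = 42.6 and L on the +x side, so L = (42.600, 0.0000). Since A1 is tangent to FL there, JL ⟂ FL, so J = L + (0, -11.4) = (42.600, -11.400). Since JK ⟂ KB (tangency), |JB| = √(11.4² + 35.7²) = 37.476 regardless of where K sits on A1. So B lies on both circle(F, 73.41) and circle(J, 37.476); the below-FL intersection is B = (57.319, -45.864). K is the foot of the tangent from B: K = (33.975, -18.854).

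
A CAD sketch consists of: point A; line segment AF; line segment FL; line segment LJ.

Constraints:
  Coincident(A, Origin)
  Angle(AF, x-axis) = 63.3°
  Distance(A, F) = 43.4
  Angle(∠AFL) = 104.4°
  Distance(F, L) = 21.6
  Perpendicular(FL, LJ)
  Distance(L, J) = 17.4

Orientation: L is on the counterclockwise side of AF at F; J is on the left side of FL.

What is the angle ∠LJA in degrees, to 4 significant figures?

127.3°

A is at the origin; AF runs at 63.3° with length 43.4, so F = 43.4·(cos 63.3°, sin 63.3°) = (19.50, 38.77). ∠AFL = 104.4°, so FL runs at 63.3° + (180° − 104.4°) = 138.9° from the x-axis; with |FL| = 21.6, L = F + 21.6·(cos 138.9°, sin 138.9°) = (3.223, 52.97). FL is perpendicular to LJ; with |LJ| = 17.4 on the left of FL, J = L + 17.4·(-0.6574, -0.7536) = (-8.215, 39.86). Then cos ∠LJA = JL·JA / (|JL||JA|), giving 127.3°.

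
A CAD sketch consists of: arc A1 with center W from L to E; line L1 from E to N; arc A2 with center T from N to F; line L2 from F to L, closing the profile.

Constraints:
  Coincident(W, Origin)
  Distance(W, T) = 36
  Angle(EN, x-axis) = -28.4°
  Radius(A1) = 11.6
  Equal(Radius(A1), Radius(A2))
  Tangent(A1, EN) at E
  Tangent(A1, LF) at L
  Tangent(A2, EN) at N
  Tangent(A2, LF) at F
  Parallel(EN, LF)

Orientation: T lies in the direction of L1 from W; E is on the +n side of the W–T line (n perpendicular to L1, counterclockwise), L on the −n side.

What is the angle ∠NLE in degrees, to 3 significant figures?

57.2°

The slot axis is L1's direction at -28.4°, so u = (cos -28.4°, sin -28.4°) = (0.880, -0.476) and n = (−sin -28.4°, cos -28.4°) = (0.476, 0.880). W is at the origin and T lies 36.0 along u from W, so T = 36.0·u = (31.7, -17.1). Tangency of A1 to both parallel lines with radius 11.6 puts E and L at W ± 11.6·n: E = (5.52, 10.2), L = (-5.52, -10.2). Equal radii place N and F the same way about T: N = T + 11.6·n = (37.2, -6.92), F = T − 11.6·n = (26.2, -27.3). Then cos ∠NLE = LN·LE / (|LN||LE|), giving 57.2°.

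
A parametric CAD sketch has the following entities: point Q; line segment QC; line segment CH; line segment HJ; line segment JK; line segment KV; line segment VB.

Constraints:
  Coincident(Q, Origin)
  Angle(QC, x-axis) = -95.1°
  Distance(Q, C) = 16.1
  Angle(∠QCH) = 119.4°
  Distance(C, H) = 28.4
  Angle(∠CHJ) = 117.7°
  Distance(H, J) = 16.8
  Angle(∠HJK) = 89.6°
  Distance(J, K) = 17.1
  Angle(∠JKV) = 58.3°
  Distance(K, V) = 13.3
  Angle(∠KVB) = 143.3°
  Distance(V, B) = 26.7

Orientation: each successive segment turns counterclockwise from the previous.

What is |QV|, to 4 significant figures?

30.28

Q is at the origin; QC runs at -95.1° with length 16.1, so C = (-1.431, -16.04). ∠QCH = 119.4° gives CH at -34.50° from the x-axis; with |CH| = 28.4, H = (21.97, -32.12). ∠CHJ = 117.7° gives HJ at 27.80° from the x-axis; with |HJ| = 16.8, J = (36.83, -24.29). ∠HJK = 89.6° gives JK at 118.2° from the x-axis; with |JK| = 17.1, K = (28.75, -9.217). ∠JKV = 58.3° gives KV at -120.1° from the x-axis; with |KV| = 13.3, V = (22.08, -20.72). Then |QV| = |V − Q| = 30.28.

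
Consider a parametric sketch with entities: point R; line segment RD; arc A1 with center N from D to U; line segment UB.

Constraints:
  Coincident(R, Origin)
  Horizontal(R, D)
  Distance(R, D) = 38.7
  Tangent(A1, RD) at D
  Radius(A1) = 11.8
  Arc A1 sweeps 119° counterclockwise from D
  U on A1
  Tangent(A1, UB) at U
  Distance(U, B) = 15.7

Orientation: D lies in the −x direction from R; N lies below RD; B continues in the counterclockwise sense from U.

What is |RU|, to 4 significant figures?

52.06

R is at the origin; R and D share the same y with |RD| = 38.7 and D on the −x side, so D = (-38.70, 0.000). Tangency of A1 to RD means the radius ND is perpendicular to RD, so N = D + (0, -11.8) = (-38.70, -11.80). On A1, D sits at bearing 90° from N; a 119° counterclockwise sweep puts U at bearing 209°, so U = N + 11.8·(cos 209°, sin 209°) = (-49.02, -17.52). Then |RU| = |U − R| = 52.06.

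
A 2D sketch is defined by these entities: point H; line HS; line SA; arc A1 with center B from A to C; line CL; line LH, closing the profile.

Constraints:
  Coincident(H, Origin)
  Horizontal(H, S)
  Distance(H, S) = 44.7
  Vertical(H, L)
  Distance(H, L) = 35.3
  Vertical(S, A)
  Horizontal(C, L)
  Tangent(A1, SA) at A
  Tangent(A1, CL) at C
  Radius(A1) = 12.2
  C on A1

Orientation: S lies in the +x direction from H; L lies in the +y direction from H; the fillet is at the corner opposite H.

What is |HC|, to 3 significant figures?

48.0

H is at the origin; H and S share the same y with |HS| = 44.7 and S on the +x side, so S = (44.7, 0.00). H and L share the same x with |HL| = 35.3 and L on the +y side, so L = (0.00, 35.3). The virtual corner opposite H is at (44.7, 35.3). The tangent condition forces BA to be normal to SA and since A1 is tangent to CL there, BC ⟂ CL, with radius 12.2, so the center B sits 12.2 in from both sides at B = (32.5, 23.1). That places the tangent points at A = (44.7, 23.1) on SA and C = (32.5, 35.3) on CL. Then |HC| = |C − H| = 48.0.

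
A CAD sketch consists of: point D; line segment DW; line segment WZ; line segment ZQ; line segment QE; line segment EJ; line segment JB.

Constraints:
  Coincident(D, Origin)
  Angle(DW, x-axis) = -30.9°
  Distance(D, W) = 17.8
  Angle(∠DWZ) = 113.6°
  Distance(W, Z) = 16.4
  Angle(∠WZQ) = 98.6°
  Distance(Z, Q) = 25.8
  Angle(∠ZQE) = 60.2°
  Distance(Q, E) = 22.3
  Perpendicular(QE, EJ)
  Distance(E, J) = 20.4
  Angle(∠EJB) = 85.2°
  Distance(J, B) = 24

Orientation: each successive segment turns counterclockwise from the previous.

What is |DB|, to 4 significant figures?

36.30

D is at the origin; DW runs at -30.9° with length 17.8, so W = (15.27, -9.141). ∠DWZ = 113.6° gives WZ at 35.50° from the x-axis; with |WZ| = 16.4, Z = (28.63, 0.3825). ∠WZQ = 98.6° gives ZQ at 116.9° from the x-axis; with |ZQ| = 25.8, Q = (16.95, 23.39). ∠ZQE = 60.2° gives QE at -123.3° from the x-axis; with |QE| = 22.3, E = (4.709, 4.752). QE is perpendicular to EJ, so EJ runs at -33.30°; with |EJ| = 20.4, J = (21.76, -6.448). ∠EJB = 85.2° gives JB at 61.50° from the x-axis; with |JB| = 24.0, B = (33.21, 14.64). Then |DB| = |B − D| = 36.30.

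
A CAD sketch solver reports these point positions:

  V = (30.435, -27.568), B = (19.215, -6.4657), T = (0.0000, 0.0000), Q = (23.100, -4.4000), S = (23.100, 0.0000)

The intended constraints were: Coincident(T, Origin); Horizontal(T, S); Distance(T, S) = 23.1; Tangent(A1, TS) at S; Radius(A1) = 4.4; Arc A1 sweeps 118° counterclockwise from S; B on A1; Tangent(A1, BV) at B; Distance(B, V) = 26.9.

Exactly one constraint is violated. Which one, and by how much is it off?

Distance(B, V) = 26.9 — off by 3.00.

T = (0.00, 0.00) ✓; T.y = 0.00, S.y = 0.00 ✓; |TS| = 23.10 ✓; ∠(QS, ST) = 90.00° ✓; |QS| = 4.400 ✓; bearing(Q→B) − bearing(Q→S) = 118.0° ✓; |QB| = 4.400 ✓; ∠(QB, BV) = 90.00° ✓; |BV| = 23.90 ✗.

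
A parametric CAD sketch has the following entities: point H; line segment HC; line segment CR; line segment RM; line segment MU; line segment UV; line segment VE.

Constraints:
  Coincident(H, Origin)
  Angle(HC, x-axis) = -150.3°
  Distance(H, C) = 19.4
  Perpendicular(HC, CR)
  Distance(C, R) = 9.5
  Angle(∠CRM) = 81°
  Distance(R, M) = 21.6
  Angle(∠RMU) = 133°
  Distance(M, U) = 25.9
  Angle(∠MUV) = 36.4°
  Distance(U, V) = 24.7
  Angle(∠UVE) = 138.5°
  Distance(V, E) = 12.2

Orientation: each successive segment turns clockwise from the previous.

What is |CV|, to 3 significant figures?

14.4

H is at the origin; HC runs at -150.3° with length 19.4, so C = (-16.9, -9.61). HC is perpendicular to CR, so CR runs at 120°; with |CR| = 9.5, R = (-21.6, -1.36). ∠CRM = 81.0° gives RM at 20.7° from the x-axis; with |RM| = 21.6, M = (-1.35, 6.28). ∠RMU = 133.0° gives MU at -26.3° from the x-axis; with |MU| = 25.9, U = (21.9, -5.20). ∠MUV = 36.4° gives UV at -170° from the x-axis; with |UV| = 24.7, V = (-2.45, -9.53). Then |CV| = |V − C| = 14.4.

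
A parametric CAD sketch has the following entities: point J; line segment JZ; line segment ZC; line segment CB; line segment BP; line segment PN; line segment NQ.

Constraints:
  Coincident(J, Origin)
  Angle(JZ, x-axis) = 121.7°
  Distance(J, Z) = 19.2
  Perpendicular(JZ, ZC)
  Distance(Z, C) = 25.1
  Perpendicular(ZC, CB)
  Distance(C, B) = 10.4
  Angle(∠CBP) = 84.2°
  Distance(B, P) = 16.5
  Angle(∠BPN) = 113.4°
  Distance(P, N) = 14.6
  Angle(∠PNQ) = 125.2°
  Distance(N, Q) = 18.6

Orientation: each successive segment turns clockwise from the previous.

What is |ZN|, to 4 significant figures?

6.716

J is at the origin; JZ runs at 121.7° with length 19.2, so Z = (-10.09, 16.34). JZ is perpendicular to ZC, so ZC runs at 31.70°; with |ZC| = 25.1, C = (11.27, 29.52). The perpendicularity gives CB at right angles to ZC, so CB runs at -58.30°; with |CB| = 10.4, B = (16.73, 20.68). ∠CBP = 84.2° gives BP at -154.1° from the x-axis; with |BP| = 16.5, P = (1.889, 13.47). ∠BPN = 113.4° gives PN at 139.3° from the x-axis; with |PN| = 14.6, N = (-9.180, 22.99). Then |ZN| = |N − Z| = 6.716.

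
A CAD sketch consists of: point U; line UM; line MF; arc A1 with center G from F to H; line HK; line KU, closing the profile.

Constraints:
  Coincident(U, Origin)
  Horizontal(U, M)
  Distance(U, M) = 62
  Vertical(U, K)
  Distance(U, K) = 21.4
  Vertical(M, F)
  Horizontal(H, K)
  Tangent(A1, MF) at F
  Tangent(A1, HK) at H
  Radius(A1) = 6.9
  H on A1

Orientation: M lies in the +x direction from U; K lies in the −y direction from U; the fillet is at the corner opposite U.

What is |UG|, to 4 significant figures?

56.98

U is at the origin; UM is horizontal with |UM| = 62.0 and M on the +x side, so M = (62.00, 0.000). UK is vertical with |UK| = 21.4 and K on the −y side, so K = (0.000, -21.40). The virtual corner opposite U is at (62.00, -21.40). A1 meets MF tangentially, so GF is at right angles to MF and tangency of A1 to HK means the radius GH is perpendicular to HK, with radius 6.9, so the center G sits 6.9 in from both sides at G = (55.10, -14.50). Then |UG| = |G − U| = 56.98.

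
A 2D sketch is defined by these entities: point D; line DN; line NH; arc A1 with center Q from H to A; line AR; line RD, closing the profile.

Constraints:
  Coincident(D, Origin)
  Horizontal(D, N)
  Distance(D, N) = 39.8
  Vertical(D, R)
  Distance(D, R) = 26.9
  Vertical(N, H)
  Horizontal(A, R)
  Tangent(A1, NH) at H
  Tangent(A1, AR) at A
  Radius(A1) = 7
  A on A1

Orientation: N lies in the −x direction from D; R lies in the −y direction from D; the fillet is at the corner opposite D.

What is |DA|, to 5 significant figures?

42.420

D is at the origin; DN is horizontal with |DN| = 39.8 and N on the −x side, so N = (-39.800, 0.0000). DR is vertical with |DR| = 26.9 and R on the −y side, so R = (0.0000, -26.900). The virtual corner opposite D is at (-39.800, -26.900). A1 meets NH tangentially, so QH is at right angles to NH and the tangent condition forces QA to be normal to AR, with radius 7.0, so the center Q sits 7.0 in from both sides at Q = (-32.800, -19.900). That places the tangent points at H = (-39.800, -19.900) on NH and A = (-32.800, -26.900) on AR. Then |DA| = |A − D| = 42.420.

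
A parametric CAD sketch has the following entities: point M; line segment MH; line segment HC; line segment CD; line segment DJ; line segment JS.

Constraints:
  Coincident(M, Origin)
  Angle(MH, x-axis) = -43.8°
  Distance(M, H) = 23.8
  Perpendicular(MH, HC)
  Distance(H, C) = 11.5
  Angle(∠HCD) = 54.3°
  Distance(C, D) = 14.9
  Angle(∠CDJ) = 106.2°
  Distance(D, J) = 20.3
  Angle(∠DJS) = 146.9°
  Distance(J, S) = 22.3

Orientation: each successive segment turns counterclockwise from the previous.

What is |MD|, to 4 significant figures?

12.03

M is at the origin; MH runs at -43.8° with length 23.8, so H = (17.18, -16.47). MH ⟂ HC, so HC runs at 46.20°; with |HC| = 11.5, C = (25.14, -8.173). ∠HCD = 54.3° gives CD at 171.9° from the x-axis; with |CD| = 14.9, D = (10.39, -6.073). Then |MD| = |D − M| = 12.03.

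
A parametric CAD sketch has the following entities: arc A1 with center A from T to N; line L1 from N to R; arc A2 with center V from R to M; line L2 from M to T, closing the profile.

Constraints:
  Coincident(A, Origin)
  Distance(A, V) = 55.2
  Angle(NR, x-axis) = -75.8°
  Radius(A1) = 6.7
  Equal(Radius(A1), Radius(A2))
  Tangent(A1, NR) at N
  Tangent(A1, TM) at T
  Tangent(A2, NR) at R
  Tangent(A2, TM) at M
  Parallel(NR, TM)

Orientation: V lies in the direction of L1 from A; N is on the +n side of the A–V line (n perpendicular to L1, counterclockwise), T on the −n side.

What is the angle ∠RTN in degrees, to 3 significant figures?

76.4°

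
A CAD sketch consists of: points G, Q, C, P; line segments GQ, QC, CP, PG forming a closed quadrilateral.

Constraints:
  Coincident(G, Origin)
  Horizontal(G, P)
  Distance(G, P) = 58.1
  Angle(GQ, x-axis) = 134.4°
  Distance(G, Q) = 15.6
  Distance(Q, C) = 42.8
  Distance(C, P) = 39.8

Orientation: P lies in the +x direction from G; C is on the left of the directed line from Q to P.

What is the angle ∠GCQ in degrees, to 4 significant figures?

21.37°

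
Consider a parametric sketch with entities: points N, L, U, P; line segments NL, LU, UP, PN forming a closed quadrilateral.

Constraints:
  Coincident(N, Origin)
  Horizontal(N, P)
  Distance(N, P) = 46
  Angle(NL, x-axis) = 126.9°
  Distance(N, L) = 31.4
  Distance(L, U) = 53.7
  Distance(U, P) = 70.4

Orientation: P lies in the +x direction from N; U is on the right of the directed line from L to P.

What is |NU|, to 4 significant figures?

33.96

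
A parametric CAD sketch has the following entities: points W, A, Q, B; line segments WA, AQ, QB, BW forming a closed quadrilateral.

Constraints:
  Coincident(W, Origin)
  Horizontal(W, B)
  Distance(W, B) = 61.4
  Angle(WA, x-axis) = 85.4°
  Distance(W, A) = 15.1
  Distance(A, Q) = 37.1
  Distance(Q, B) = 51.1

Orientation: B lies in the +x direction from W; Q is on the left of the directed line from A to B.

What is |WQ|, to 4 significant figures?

49.09

Checks: |AQ| = 37.10 ✓; |QB| = 51.10 ✓.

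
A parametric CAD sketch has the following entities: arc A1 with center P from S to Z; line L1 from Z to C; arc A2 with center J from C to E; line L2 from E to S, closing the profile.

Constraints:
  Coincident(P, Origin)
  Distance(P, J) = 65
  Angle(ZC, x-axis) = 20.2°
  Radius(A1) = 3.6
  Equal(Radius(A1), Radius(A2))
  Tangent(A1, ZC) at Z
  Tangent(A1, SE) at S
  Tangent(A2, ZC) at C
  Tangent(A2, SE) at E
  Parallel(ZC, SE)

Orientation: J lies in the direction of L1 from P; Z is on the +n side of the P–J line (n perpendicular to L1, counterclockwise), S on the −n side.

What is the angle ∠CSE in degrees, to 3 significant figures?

6.32°

The slot axis is L1's direction at 20.2°, so u = (cos 20.2°, sin 20.2°) = (0.938, 0.345) and n = (−sin 20.2°, cos 20.2°) = (-0.345, 0.938). P is at the origin and J lies 65.0 along u from P, so J = 65.0·u = (61.0, 22.4). Tangency of A1 to both parallel lines with radius 3.6 puts Z and S at P ± 3.6·n: Z = (-1.24, 3.38), S = (1.24, -3.38). Equal radii place C and E the same way about J: C = J + 3.6·n = (59.8, 25.8), E = J − 3.6·n = (62.2, 19.1). Then cos ∠CSE = SC·SE / (|SC||SE|), giving 6.32°.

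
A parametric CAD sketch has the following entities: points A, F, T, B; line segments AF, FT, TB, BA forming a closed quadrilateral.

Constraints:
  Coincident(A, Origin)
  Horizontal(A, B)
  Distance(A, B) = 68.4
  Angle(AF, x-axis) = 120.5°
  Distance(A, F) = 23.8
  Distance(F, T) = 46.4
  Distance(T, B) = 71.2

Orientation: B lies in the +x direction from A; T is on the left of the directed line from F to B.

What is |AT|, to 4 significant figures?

57.08

A is at the origin; A and B share the same y with |AB| = 68.4 and B in +x, so B = (68.4, 0). AF runs at 120.5° with |AF| = 23.8, so F = (-12.08, 20.51). T is determined by |FT| = 46.4 and |TB| = 71.2 together: it lies at the intersection of circle(F, 46.4) and circle(B, 71.2). With |FB| = 83.05, the foot of the radical line on FB is 23.97 from F and the perpendicular offset is √(46.4² − 23.97²) = 39.73. Taking the left-of-FB solution: T = (20.96, 53.09).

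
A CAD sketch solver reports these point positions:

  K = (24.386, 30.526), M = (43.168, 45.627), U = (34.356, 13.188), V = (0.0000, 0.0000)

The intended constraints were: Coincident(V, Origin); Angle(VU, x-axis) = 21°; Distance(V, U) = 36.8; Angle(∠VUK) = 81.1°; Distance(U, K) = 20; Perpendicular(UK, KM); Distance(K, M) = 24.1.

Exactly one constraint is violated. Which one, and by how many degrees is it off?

Perpendicular(UK, KM) — off by 8.90°.

V = (0.00, 0.00) ✓; VU at 21.00° ✓; |VU| = 36.80 ✓; ∠VUK = 81.10° ✓; |UK| = 20.00 ✓; ∠(UK, KM) = 81.10° ✗; |KM| = 24.10 ✓.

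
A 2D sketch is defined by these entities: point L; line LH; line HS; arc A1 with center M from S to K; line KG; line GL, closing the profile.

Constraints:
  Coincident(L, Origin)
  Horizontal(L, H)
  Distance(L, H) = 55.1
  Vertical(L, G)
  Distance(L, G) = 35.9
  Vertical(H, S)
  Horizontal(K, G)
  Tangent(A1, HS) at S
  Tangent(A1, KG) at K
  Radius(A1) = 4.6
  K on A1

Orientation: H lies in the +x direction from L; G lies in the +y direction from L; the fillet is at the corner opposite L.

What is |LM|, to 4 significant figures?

59.41

L is at the origin; L and H share the same y with |LH| = 55.1 and H on the +x side, so H = (55.10, 0.000). LG is vertical with |LG| = 35.9 and G on the +y side, so G = (0.000, 35.90). The virtual corner opposite L is at (55.10, 35.90). Since A1 is tangent to HS there, MS ⟂ HS and A1 meets KG tangentially, so MK is at right angles to KG, with radius 4.6, so the center M sits 4.6 in from both sides at M = (50.50, 31.30). Then |LM| = |M − L| = 59.41.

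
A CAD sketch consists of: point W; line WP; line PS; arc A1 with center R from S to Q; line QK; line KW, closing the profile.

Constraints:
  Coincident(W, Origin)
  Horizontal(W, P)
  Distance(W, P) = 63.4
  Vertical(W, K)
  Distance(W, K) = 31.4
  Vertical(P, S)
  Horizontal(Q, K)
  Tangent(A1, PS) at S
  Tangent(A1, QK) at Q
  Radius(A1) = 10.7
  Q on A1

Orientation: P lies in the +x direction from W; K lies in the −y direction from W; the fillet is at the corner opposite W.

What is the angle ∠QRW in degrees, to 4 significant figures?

111.4°

W is at the origin; W and P share the same y with |WP| = 63.4 and P on the +x side, so P = (63.40, 0.000). W and K share the same x with |WK| = 31.4 and K on the −y side, so K = (0.000, -31.40). The virtual corner opposite W is at (63.40, -31.40). A1 meets PS tangentially, so RS is at right angles to PS and the tangent condition forces RQ to be normal to QK, with radius 10.7, so the center R sits 10.7 in from both sides at R = (52.70, -20.70). That places the tangent points at S = (63.40, -20.70) on PS and Q = (52.70, -31.40) on QK. Then cos ∠QRW = RQ·RW / (|RQ||RW|), giving 111.4°.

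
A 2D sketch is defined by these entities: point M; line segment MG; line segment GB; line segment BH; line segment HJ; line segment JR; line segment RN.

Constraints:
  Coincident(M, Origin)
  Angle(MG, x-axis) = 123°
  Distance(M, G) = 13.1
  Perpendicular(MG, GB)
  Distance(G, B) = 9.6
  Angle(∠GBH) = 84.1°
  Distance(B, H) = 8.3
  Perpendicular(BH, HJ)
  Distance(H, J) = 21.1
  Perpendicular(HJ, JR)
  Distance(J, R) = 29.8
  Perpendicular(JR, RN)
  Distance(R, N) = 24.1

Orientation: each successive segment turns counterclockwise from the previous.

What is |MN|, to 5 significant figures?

37.242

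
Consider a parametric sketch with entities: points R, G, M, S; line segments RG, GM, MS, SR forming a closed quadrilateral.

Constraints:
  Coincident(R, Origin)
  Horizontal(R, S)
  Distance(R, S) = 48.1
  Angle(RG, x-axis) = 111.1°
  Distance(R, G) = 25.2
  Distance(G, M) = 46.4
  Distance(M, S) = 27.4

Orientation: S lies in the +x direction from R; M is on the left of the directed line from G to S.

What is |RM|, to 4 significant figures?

45.00

Checks: |GM| = 46.40 ✓; |MS| = 27.40 ✓.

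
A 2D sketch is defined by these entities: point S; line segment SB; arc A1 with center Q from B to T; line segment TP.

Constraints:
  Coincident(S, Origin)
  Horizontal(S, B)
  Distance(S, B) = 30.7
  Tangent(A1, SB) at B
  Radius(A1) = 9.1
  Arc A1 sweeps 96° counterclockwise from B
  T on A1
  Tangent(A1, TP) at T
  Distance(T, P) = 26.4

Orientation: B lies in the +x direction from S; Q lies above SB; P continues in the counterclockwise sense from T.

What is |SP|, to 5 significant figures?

51.831

S is at the origin; S and B share the same y with |SB| = 30.7 and B on the +x side, so B = (30.700, 0.0000). Tangency of A1 to SB means the radius QB is perpendicular to SB, so Q = B + (0, 9.1) = (30.700, 9.1000). On A1, B sits at bearing -90° from Q; a 96° counterclockwise sweep puts T at bearing 6°, so T = Q + 9.1·(cos 6°, sin 6°) = (39.750, 10.051). Since A1 is tangent to TP there, QT ⟂ TP, so TP runs along (−sin 6°, cos 6°); with |TP| = 26.4, P = (36.991, 36.307). Then |SP| = |P − S| = 51.831.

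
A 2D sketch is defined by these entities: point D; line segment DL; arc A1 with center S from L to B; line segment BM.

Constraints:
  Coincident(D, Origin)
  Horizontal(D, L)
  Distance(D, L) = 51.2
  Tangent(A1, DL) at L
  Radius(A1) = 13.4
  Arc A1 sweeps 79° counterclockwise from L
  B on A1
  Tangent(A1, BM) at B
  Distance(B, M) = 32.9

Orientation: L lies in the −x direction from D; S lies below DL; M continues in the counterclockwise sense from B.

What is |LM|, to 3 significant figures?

47.3

On A1, L sits at bearing 90° from S; a 79° counterclockwise sweep puts B at bearing 169°, so B = S + 13.4·(cos 169°, sin 169°) = (-64.4, -10.8). Tangency of A1 to BM means the radius SB is perpendicular to BM, so BM runs along (−sin 169°, cos 169°); with |BM| = 32.9, M = (-70.6, -43.1). Then |LM| = |M − L| = 47.3.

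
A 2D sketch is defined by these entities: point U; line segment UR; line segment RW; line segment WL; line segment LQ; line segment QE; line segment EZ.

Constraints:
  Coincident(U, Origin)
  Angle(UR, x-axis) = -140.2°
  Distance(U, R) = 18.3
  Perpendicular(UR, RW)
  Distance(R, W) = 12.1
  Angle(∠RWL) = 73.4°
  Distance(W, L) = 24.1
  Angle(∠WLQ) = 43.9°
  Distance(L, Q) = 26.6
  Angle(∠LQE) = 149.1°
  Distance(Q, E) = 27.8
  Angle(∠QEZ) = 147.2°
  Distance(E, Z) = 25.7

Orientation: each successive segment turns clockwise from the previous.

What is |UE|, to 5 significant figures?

46.881

U is at the origin; UR runs at -140.2° with length 18.3, so R = (-14.060, -11.714). UR is perpendicular to RW, so RW runs at 129.80°; with |RW| = 12.1, W = (-21.805, -2.4178). ∠RWL = 73.4° gives WL at 23.200° from the x-axis; with |WL| = 24.1, L = (0.34625, 7.0762). ∠WLQ = 43.9° gives LQ at -112.90° from the x-axis; with |LQ| = 26.6, Q = (-10.004, -17.427). ∠LQE = 149.1° gives QE at -143.80° from the x-axis; with |QE| = 27.8, E = (-32.438, -33.846). Then |UE| = |E − U| = 46.881.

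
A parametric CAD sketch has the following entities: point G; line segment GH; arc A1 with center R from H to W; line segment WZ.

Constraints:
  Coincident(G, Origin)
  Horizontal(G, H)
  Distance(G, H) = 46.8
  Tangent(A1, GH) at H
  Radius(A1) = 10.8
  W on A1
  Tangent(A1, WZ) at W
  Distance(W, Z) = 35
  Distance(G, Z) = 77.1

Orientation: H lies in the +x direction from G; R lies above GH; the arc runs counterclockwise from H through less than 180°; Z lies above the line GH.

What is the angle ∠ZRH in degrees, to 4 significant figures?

152.3°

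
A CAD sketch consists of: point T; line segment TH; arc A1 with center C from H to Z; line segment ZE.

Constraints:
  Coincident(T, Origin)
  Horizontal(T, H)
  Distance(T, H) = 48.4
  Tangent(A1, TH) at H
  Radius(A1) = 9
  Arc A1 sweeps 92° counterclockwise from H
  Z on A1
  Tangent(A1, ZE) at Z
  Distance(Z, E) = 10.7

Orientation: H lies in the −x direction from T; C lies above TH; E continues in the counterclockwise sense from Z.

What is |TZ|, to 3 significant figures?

40.5

T is at the origin; TH is horizontal with |TH| = 48.4 and H on the −x side, so H = (-48.4, 0.00). The tangent condition forces CH to be normal to TH, so C = H + (0, 9) = (-48.4, 9.00). On A1, H sits at bearing -90° from C; a 92° counterclockwise sweep puts Z at bearing 2°, so Z = C + 9.0·(cos 2°, sin 2°) = (-39.4, 9.31). Then |TZ| = |Z − T| = 40.5.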